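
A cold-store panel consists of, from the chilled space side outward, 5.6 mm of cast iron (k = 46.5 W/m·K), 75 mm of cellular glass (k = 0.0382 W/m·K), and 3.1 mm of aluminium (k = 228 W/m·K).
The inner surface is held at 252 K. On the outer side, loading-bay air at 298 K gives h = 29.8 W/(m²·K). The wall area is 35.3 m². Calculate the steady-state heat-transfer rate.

Model the wall as resistances in series:
R_cast iron = L/(kA) = 0.0056/(46.5×35.3) = 3.412×10^-6 K/W
R_cellular glass = L/(kA) = 0.075/(0.0382×35.3) = 0.05562 K/W
R_aluminium = L/(kA) = 0.0031/(228×35.3) = 3.852×10^-7 K/W
R_outer film = 1/(h_o·A) = 1/(29.8×35.3) = 9.506×10^-4 K/W
R_total = 0.05657 K/W
Q = ΔT / R_total = 46 / 0.05657

Q ≈ 813 W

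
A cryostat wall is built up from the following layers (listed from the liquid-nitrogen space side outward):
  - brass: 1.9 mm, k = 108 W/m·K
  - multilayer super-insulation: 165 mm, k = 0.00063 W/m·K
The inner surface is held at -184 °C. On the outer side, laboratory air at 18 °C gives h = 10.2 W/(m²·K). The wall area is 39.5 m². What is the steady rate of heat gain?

Treating each layer as a thermal resistance in series:
R_brass = L/(kA) = 0.0019/(108×39.5) = 4.454×10^-7 K/W
R_multilayer super-insulation = L/(kA) = 0.165/(0.00063×39.5) = 6.631 K/W
R_outer film = 1/(h_o·A) = 1/(10.2×39.5) = 0.002482 K/W
R_total = 6.633 K/W
Q = ΔT / R_total = 202 / 6.633

Q ≈ 30.5 W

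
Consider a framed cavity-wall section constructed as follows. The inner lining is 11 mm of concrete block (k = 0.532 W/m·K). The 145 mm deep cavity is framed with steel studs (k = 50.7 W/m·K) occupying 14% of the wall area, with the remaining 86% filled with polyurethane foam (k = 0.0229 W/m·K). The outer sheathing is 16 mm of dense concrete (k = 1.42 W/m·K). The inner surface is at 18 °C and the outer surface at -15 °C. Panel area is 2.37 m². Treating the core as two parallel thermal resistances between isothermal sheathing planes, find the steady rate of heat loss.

Sheathing layers in series; stud and cavity paths in parallel between them.
R_inner = 0.011/(0.532×2.37) = 0.008724 K/W
R_stud  = 0.145/(50.7×0.14×2.37) = 0.00862 K/W
R_cav   = 0.145/(0.0229×0.86×2.37) = 3.107 K/W
1/R_core = 1/R_stud + 1/R_cav → R_core = 0.008596 K/W
R_outer = 0.016/(1.42×2.37) = 0.004754 K/W
R_total = 0.02207 K/W
Q = ΔT/R_total = 33/0.02207

Q ≈ 1490 W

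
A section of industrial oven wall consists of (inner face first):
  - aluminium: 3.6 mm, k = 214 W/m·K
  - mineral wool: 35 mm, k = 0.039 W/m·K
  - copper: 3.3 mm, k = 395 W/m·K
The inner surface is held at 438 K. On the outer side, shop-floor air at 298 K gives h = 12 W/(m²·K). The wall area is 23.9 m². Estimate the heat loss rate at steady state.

Treating each layer as a thermal resistance in series:
R_aluminium = L/(kA) = 0.0036/(214×23.9) = 7.039×10^-7 K/W
R_mineral wool = L/(kA) = 0.035/(0.039×23.9) = 0.03755 K/W
R_copper = L/(kA) = 0.0033/(395×23.9) = 3.496×10^-7 K/W
R_outer film = 1/(h_o·A) = 1/(12×23.9) = 0.003487 K/W
R_total = 0.04104 K/W
Q = ΔT / R_total = 140 / 0.04104

Q ≈ 3410 W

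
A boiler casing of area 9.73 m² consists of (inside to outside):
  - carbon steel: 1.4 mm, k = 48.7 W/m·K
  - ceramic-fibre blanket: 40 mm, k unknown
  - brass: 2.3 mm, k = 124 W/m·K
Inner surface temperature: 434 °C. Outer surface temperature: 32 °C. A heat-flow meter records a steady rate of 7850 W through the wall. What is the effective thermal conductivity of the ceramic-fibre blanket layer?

k ≈ 0.0803 W/(m·K)

Using the resistance-network approach (series):
R_carbon steel = L/(kA) = 0.0014/(48.7×9.73) = 2.955×10^-6 K/W
R_brass = L/(kA) = 0.0023/(124×9.73) = 1.906×10^-6 K/W
Sum of known resistances R_other = 4.861×10^-6 K/W
Total R = ΔT/Q = 402/7850 = 0.05121 K/W
R_ceramic-fibre blanket = R_total − R_other = 0.05121 K/W
k = L/(R·A) = 0.04/(0.05121×9.73)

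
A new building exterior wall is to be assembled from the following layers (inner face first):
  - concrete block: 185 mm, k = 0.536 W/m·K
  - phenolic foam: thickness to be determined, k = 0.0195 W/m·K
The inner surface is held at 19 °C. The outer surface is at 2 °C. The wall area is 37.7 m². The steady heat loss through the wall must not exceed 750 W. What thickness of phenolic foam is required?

Series thermal resistances:
R_concrete block = L/(kA) = 0.185/(0.536×37.7) = 0.009155 K/W
Sum of the known resistances R_other = 0.009155 K/W
Required total resistance R_tot = ΔT/Q_allow = 17/750 = 0.02267 K/W
R_phenolic foam = R_tot − R_other = 0.01351 K/W
L = R·k·A = 0.01351×0.0195×37.7

L ≈ 9.93 mm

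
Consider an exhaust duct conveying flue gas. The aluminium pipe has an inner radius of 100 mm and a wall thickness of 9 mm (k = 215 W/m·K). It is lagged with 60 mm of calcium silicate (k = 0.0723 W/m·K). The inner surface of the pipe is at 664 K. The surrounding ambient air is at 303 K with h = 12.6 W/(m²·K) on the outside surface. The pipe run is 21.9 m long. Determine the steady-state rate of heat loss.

Per-layer cylindrical resistances, series-summed:
R_aluminium pipe wall = ln(109/100)/(2π×215×21.9) = 2.913×10^-6 K/W
R_calcium silicate = ln(169/109)/(2π×0.0723×21.9) = 0.04408 K/W
R_outer film = 1/(h_o·2πr_oL) = 1/(12.6×2π×0.169×21.9) = 0.003413 K/W
R_total = 0.0475 K/W
Q = ΔT/R_total = 361/0.0475

Q ≈ 7600 W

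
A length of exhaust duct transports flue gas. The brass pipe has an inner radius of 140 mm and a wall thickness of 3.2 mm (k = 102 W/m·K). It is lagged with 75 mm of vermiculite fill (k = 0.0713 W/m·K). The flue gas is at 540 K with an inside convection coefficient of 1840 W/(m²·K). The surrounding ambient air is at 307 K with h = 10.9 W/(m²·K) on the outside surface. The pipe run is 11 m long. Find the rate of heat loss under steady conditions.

Q ≈ 2540 W

Per-layer cylindrical resistances, series-summed:
R_inner film = 1/(h_i·2πr₁L) = 1/(1840×2π×0.14×11) = 5.617×10^-5 K/W
R_brass pipe wall = ln(143.2/140)/(2π×102×11) = 3.206×10^-6 K/W
R_vermiculite fill = ln(218.2/143.2)/(2π×0.0713×11) = 0.08547 K/W
R_outer film = 1/(h_o·2πr_oL) = 1/(10.9×2π×0.2182×11) = 0.006083 K/W
R_total = 0.09161 K/W
Q = ΔT/R_total = 233/0.09161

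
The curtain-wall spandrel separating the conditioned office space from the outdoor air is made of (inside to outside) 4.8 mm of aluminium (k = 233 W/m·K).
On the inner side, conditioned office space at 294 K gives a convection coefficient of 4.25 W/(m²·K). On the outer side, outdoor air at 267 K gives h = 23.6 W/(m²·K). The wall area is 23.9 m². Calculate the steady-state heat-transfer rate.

Thermal resistances in series:
R_inner film = 1/(h_i·A) = 1/(4.25×23.9) = 0.009845 K/W
R_aluminium = L/(kA) = 0.0048/(233×23.9) = 8.62×10^-7 K/W
R_outer film = 1/(h_o·A) = 1/(23.6×23.9) = 0.001773 K/W
R_total = 0.01162 K/W
Q = ΔT / R_total = 27 / 0.01162

Q ≈ 2320 W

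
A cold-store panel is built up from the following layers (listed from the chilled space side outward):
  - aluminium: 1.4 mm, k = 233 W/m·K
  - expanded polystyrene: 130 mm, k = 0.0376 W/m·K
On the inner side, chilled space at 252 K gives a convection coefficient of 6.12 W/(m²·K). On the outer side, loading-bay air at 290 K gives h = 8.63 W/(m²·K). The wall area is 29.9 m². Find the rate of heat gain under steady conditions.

Series thermal resistances:
R_inner film = 1/(h_i·A) = 1/(6.12×29.9) = 0.005465 K/W
R_aluminium = L/(kA) = 0.0014/(233×29.9) = 2.01×10^-7 K/W
R_expanded polystyrene = L/(kA) = 0.13/(0.0376×29.9) = 0.1156 K/W
R_outer film = 1/(h_o·A) = 1/(8.63×29.9) = 0.003875 K/W
R_total = 0.125 K/W
Q = ΔT / R_total = 38 / 0.125

Q ≈ 304 W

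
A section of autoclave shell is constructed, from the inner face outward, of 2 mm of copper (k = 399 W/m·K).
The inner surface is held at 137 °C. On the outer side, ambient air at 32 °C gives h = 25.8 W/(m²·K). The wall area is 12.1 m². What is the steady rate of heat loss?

Q ≈ 32800 W

Thermal resistances in series:
R_copper = L/(kA) = 0.002/(399×12.1) = 4.143×10^-7 K/W
R_outer film = 1/(h_o·A) = 1/(25.8×12.1) = 0.003203 K/W
R_total = 0.003204 K/W
Q = ΔT / R_total = 105 / 0.003204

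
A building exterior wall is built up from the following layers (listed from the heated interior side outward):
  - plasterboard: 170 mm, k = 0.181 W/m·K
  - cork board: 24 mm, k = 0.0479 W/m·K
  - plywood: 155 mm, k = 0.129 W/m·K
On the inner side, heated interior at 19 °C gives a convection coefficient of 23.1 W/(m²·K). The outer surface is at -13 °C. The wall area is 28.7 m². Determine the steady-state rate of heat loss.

Treating each layer as a thermal resistance in series:
R_inner film = 1/(h_i·A) = 1/(23.1×28.7) = 0.001508 K/W
R_plasterboard = L/(kA) = 0.17/(0.181×28.7) = 0.03273 K/W
R_cork board = L/(kA) = 0.024/(0.0479×28.7) = 0.01746 K/W
R_plywood = L/(kA) = 0.155/(0.129×28.7) = 0.04187 K/W
R_total = 0.09356 K/W
Q = ΔT / R_total = 32 / 0.09356

Q ≈ 342 W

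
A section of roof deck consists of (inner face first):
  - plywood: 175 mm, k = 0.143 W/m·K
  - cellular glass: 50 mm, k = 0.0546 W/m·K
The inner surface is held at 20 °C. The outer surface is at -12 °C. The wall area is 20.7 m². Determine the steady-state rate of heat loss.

Q ≈ 310 W

Series thermal resistances:
R_plywood = L/(kA) = 0.175/(0.143×20.7) = 0.05912 K/W
R_cellular glass = L/(kA) = 0.05/(0.0546×20.7) = 0.04424 K/W
R_total = 0.1034 K/W
Q = ΔT / R_total = 32 / 0.1034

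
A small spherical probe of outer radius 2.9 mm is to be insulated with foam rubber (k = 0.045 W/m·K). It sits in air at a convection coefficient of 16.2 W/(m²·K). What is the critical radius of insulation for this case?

For a sphere r_cr = 2k/h = 2×0.045/16.2
r_cr = 5.56 mm; since the bare radius (2.9 mm) is below r_cr, adding a thin layer of insulation will *increase* heat loss.

r_cr ≈ 5.56 mm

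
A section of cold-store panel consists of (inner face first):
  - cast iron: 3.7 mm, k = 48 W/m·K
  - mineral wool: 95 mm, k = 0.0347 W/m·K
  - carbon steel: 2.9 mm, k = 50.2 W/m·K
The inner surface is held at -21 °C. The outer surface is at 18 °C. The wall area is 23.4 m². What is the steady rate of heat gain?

Series thermal resistances:
R_cast iron = L/(kA) = 0.0037/(48×23.4) = 3.294×10^-6 K/W
R_mineral wool = L/(kA) = 0.095/(0.0347×23.4) = 0.117 K/W
R_carbon steel = L/(kA) = 0.0029/(50.2×23.4) = 2.469×10^-6 K/W
R_total = 0.117 K/W
Q = ΔT / R_total = 39 / 0.117

Q ≈ 333 W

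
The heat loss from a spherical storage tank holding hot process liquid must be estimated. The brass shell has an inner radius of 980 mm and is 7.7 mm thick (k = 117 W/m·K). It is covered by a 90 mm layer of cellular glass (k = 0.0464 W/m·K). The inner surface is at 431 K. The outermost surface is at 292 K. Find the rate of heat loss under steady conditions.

Spherical conduction: R = (1/r_in − 1/r_out)/(4πk) per layer; series-sum.
R_brass shell = (1/0.98 − 1/0.9877)/(4π×117) = 5.411×10^-6 K/W
R_cellular glass = (1/0.9877 − 1/1.0777)/(4π×0.0464) = 0.145 K/W
R_total = 0.145 K/W
Q = ΔT/R_total = 139/0.145

Q ≈ 959 W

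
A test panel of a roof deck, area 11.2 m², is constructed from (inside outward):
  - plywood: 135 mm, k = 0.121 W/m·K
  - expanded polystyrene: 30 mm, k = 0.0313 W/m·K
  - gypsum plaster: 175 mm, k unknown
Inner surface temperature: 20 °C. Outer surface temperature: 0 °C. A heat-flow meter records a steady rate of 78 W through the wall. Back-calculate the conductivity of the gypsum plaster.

k ≈ 0.219 W/(m·K)

Model the wall as resistances in series:
R_plywood = L/(kA) = 0.135/(0.121×11.2) = 0.09962 K/W
R_expanded polystyrene = L/(kA) = 0.03/(0.0313×11.2) = 0.08558 K/W
Sum of known resistances R_other = 0.1852 K/W
Total R = ΔT/Q = 20/78 = 0.2564 K/W
R_gypsum plaster = R_total − R_other = 0.07122 K/W
k = L/(R·A) = 0.175/(0.07122×11.2)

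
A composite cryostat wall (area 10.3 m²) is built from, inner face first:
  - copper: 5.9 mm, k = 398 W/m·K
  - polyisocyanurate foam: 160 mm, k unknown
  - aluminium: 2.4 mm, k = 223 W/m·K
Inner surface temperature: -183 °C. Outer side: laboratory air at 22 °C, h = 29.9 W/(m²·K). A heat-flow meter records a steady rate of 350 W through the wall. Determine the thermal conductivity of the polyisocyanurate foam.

k ≈ 0.0267 W/(m·K)

Model the wall as resistances in series:
R_copper = L/(kA) = 0.0059/(398×10.3) = 1.439×10^-6 K/W
R_aluminium = L/(kA) = 0.0024/(223×10.3) = 1.045×10^-6 K/W
R_outer film = 1/(h_o·A) = 1/(29.9×10.3) = 0.003247 K/W
Sum of known resistances R_other = 0.00325 K/W
Total R = ΔT/Q = 205/350 = 0.5857 K/W
R_polyisocyanurate foam = R_total − R_other = 0.5825 K/W
k = L/(R·A) = 0.16/(0.5825×10.3)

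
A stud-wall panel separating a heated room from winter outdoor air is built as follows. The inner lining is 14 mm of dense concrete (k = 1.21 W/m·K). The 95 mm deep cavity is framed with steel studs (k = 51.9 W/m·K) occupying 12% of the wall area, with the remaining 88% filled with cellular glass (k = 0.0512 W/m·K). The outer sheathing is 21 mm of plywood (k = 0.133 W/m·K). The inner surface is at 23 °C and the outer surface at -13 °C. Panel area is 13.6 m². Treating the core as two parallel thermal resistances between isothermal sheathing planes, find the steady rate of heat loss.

Sheathing layers in series; stud and cavity paths in parallel between them.
R_inner = 0.014/(1.21×13.6) = 8.508×10^-4 K/W
R_stud  = 0.095/(51.9×0.12×13.6) = 0.001122 K/W
R_cav   = 0.095/(0.0512×0.88×13.6) = 0.155 K/W
1/R_core = 1/R_stud + 1/R_cav → R_core = 0.001114 K/W
R_outer = 0.021/(0.133×13.6) = 0.01161 K/W
R_total = 0.01357 K/W
Q = ΔT/R_total = 36/0.01357

Q ≈ 2650 W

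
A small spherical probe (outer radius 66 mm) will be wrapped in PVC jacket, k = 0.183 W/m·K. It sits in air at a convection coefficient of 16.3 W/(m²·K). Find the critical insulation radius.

r_cr ≈ 22.5 mm

For a sphere r_cr = 2k/h = 2×0.183/16.3
r_cr = 22.5 mm; since the bare radius (66 mm) is above r_cr, any added insulation will reduce heat loss.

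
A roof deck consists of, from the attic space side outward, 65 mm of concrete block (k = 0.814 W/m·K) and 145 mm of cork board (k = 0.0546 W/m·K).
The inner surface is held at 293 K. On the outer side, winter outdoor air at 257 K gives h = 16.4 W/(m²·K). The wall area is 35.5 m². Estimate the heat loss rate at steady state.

Thermal resistances in series:
R_concrete block = L/(kA) = 0.065/(0.814×35.5) = 0.002249 K/W
R_cork board = L/(kA) = 0.145/(0.0546×35.5) = 0.07481 K/W
R_outer film = 1/(h_o·A) = 1/(16.4×35.5) = 0.001718 K/W
R_total = 0.07877 K/W
Q = ΔT / R_total = 36 / 0.07877

Q ≈ 457 W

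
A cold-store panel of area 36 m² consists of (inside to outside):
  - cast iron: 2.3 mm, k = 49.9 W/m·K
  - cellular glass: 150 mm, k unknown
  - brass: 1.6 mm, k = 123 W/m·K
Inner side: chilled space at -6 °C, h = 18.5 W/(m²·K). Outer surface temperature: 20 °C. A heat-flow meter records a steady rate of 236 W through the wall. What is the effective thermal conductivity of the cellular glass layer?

Series thermal resistances:
R_inner film = 1/(h_i·A) = 1/(18.5×36) = 0.001502 K/W
R_cast iron = L/(kA) = 0.0023/(49.9×36) = 1.28×10^-6 K/W
R_brass = L/(kA) = 0.0016/(123×36) = 3.613×10^-7 K/W
Sum of known resistances R_other = 0.001503 K/W
Total R = ΔT/Q = 26/236 = 0.1102 K/W
R_cellular glass = R_total − R_other = 0.1087 K/W
k = L/(R·A) = 0.15/(0.1087×36)

k ≈ 0.0383 W/(m·K)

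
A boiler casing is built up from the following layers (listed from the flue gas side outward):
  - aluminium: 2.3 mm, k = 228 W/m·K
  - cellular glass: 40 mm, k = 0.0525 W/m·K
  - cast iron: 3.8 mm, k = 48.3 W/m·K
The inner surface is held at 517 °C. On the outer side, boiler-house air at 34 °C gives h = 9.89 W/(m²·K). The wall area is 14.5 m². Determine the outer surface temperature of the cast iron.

T ≈ 90.6 °C

Using the resistance-network approach (series):
R_aluminium = L/(kA) = 0.0023/(228×14.5) = 6.957×10^-7 K/W
R_cellular glass = L/(kA) = 0.04/(0.0525×14.5) = 0.05255 K/W
R_cast iron = L/(kA) = 0.0038/(48.3×14.5) = 5.426×10^-6 K/W
R_outer film = 1/(h_o·A) = 1/(9.89×14.5) = 0.006973 K/W
R_total = 0.05952 K/W;  Q = ΔT/R_total = 483/0.05952 = 8114 W
T_interface = T_inner − Q·ΣR(inner→interface) = 517 − 8110×0.05255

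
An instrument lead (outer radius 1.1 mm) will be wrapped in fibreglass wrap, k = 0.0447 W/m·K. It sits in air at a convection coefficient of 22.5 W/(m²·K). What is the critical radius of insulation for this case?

r_cr ≈ 1.99 mm

For a cylinder r_cr = k/h = 0.0447/22.5
r_cr = 1.99 mm; since the bare radius (1.1 mm) is below r_cr, adding a thin layer of insulation will *increase* heat loss.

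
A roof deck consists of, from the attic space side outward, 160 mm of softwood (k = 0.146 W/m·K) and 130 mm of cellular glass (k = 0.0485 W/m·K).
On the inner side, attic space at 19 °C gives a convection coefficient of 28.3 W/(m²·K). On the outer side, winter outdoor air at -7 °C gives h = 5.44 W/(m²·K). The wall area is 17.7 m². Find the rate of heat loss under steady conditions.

Q ≈ 115 W

Treating each layer as a thermal resistance in series:
R_inner film = 1/(h_i·A) = 1/(28.3×17.7) = 0.001996 K/W
R_softwood = L/(kA) = 0.16/(0.146×17.7) = 0.06191 K/W
R_cellular glass = L/(kA) = 0.13/(0.0485×17.7) = 0.1514 K/W
R_outer film = 1/(h_o·A) = 1/(5.44×17.7) = 0.01039 K/W
R_total = 0.2257 K/W
Q = ΔT / R_total = 26 / 0.2257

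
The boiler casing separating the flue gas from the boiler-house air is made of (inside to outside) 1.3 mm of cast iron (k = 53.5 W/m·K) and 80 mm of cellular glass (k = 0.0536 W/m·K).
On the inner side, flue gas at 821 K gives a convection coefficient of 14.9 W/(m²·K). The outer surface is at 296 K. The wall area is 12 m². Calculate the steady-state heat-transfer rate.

Q ≈ 4040 W

Treating each layer as a thermal resistance in series:
R_inner film = 1/(h_i·A) = 1/(14.9×12) = 0.005593 K/W
R_cast iron = L/(kA) = 0.0013/(53.5×12) = 2.025×10^-6 K/W
R_cellular glass = L/(kA) = 0.08/(0.0536×12) = 0.1244 K/W
R_total = 0.13 K/W
Q = ΔT / R_total = 525 / 0.13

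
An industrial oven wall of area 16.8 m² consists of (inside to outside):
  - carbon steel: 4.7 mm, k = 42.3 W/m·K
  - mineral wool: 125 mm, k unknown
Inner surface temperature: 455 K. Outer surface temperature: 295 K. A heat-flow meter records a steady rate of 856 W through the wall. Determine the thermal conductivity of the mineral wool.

k ≈ 0.0398 W/(m·K)

Treating each layer as a thermal resistance in series:
R_carbon steel = L/(kA) = 0.0047/(42.3×16.8) = 6.614×10^-6 K/W
Sum of known resistances R_other = 6.614×10^-6 K/W
Total R = ΔT/Q = 160/856 = 0.1869 K/W
R_mineral wool = R_total − R_other = 0.1869 K/W
k = L/(R·A) = 0.125/(0.1869×16.8)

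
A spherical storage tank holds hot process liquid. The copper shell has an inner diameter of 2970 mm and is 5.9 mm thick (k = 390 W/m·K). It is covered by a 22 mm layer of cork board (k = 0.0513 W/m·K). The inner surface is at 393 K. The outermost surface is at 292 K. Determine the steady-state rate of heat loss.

For a spherical shell R = (1/r₁ − 1/r₂)/(4πk); film R = 1/(h·4πr²). In series:
R_copper shell = (1/1.485 − 1/1.4909)/(4π×390) = 5.438×10^-7 K/W
R_cork board = (1/1.4909 − 1/1.5129)/(4π×0.0513) = 0.01513 K/W
R_total = 0.01513 K/W
Q = ΔT/R_total = 101/0.01513

Q ≈ 6680 W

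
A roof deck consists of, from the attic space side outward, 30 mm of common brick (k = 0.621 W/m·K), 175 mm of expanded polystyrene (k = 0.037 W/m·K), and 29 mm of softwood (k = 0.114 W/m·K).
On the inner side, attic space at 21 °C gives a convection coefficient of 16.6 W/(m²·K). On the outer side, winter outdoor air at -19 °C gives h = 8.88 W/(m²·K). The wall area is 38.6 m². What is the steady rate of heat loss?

Treating each layer as a thermal resistance in series:
R_inner film = 1/(h_i·A) = 1/(16.6×38.6) = 0.001561 K/W
R_common brick = L/(kA) = 0.03/(0.621×38.6) = 0.001252 K/W
R_expanded polystyrene = L/(kA) = 0.175/(0.037×38.6) = 0.1225 K/W
R_softwood = L/(kA) = 0.029/(0.114×38.6) = 0.00659 K/W
R_outer film = 1/(h_o·A) = 1/(8.88×38.6) = 0.002917 K/W
R_total = 0.1349 K/W
Q = ΔT / R_total = 40 / 0.1349

Q ≈ 297 W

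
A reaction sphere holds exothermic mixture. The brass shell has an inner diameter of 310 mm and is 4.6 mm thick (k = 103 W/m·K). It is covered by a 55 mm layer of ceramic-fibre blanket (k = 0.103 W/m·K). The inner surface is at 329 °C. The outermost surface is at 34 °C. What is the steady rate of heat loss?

Q ≈ 238 W

For a spherical shell R = (1/r₁ − 1/r₂)/(4πk); film R = 1/(h·4πr²). In series:
R_brass shell = (1/0.155 − 1/0.1596)/(4π×103) = 1.437×10^-4 K/W
R_ceramic-fibre blanket = (1/0.1596 − 1/0.2146)/(4π×0.103) = 1.241 K/W
R_total = 1.241 K/W
Q = ΔT/R_total = 295/1.241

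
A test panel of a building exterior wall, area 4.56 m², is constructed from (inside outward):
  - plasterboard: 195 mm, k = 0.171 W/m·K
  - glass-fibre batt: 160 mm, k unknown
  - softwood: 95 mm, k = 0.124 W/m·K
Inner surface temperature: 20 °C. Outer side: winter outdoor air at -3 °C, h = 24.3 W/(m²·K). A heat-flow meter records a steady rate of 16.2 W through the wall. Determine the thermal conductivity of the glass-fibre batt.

k ≈ 0.0353 W/(m·K)

Treating each layer as a thermal resistance in series:
R_plasterboard = L/(kA) = 0.195/(0.171×4.56) = 0.2501 K/W
R_softwood = L/(kA) = 0.095/(0.124×4.56) = 0.168 K/W
R_outer film = 1/(h_o·A) = 1/(24.3×4.56) = 0.009025 K/W
Sum of known resistances R_other = 0.4271 K/W
Total R = ΔT/Q = 23/16.2 = 1.42 K/W
R_glass-fibre batt = R_total − R_other = 0.9926 K/W
k = L/(R·A) = 0.16/(0.9926×4.56)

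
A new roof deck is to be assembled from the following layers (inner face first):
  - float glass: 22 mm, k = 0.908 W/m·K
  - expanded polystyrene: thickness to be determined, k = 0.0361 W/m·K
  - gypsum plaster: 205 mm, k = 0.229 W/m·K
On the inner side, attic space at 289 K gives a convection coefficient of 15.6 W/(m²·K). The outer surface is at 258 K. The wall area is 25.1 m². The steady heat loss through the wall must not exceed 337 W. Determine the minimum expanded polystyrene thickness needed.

Series thermal resistances:
R_inner film = 1/(h_i·A) = 1/(15.6×25.1) = 0.002554 K/W
R_float glass = L/(kA) = 0.022/(0.908×25.1) = 9.653×10^-4 K/W
R_gypsum plaster = L/(kA) = 0.205/(0.229×25.1) = 0.03567 K/W
Sum of the known resistances R_other = 0.03918 K/W
Required total resistance R_tot = ΔT/Q_allow = 31/337 = 0.09199 K/W
R_expanded polystyrene = R_tot − R_other = 0.0528 K/W
L = R·k·A = 0.0528×0.0361×25.1

L ≈ 47.8 mm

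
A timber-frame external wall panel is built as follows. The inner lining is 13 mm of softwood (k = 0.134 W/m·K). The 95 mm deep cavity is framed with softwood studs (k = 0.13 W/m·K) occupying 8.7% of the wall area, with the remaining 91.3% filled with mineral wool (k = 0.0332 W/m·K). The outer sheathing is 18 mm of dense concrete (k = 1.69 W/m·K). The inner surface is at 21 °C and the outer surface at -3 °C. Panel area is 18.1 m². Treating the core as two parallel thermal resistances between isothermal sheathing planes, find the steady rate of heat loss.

Sheathing layers in series; stud and cavity paths in parallel between them.
R_inner = 0.013/(0.134×18.1) = 0.00536 K/W
R_stud  = 0.095/(0.13×0.087×18.1) = 0.4641 K/W
R_cav   = 0.095/(0.0332×0.913×18.1) = 0.1732 K/W
1/R_core = 1/R_stud + 1/R_cav → R_core = 0.1261 K/W
R_outer = 0.018/(1.69×18.1) = 5.884×10^-4 K/W
R_total = 0.1321 K/W
Q = ΔT/R_total = 24/0.1321

Q ≈ 182 W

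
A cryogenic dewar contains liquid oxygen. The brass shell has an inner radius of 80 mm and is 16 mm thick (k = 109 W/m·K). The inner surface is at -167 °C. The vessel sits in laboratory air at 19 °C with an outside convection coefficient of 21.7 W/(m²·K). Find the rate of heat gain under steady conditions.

Each spherical layer contributes R = (1/r_i − 1/r_o)/(4πk):
R_brass shell = (1/0.08 − 1/0.096)/(4π×109) = 0.001521 K/W
R_outer film = 1/(h·4πr_o²) = 1/(21.7×4π×0.096²) = 0.3979 K/W
R_total = 0.3994 K/W
Q = ΔT/R_total = 186/0.3994

Q ≈ 466 W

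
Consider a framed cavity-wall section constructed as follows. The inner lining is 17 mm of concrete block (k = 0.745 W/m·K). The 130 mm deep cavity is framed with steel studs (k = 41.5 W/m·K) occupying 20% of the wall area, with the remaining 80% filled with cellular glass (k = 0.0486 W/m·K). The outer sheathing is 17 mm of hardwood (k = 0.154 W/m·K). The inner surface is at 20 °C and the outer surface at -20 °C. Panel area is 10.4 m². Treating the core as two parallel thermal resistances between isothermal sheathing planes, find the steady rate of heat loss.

Sheathing layers in series; stud and cavity paths in parallel between them.
R_inner = 0.017/(0.745×10.4) = 0.002194 K/W
R_stud  = 0.13/(41.5×0.2×10.4) = 0.001506 K/W
R_cav   = 0.13/(0.0486×0.8×10.4) = 0.3215 K/W
1/R_core = 1/R_stud + 1/R_cav → R_core = 0.001499 K/W
R_outer = 0.017/(0.154×10.4) = 0.01061 K/W
R_total = 0.01431 K/W
Q = ΔT/R_total = 40/0.01431

Q ≈ 2800 W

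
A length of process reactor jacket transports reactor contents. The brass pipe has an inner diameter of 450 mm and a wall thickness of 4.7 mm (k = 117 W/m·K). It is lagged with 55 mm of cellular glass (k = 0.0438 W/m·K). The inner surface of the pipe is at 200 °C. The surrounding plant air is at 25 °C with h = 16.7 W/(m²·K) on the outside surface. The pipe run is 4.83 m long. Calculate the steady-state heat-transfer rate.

Q ≈ 1040 W

For a radial system each layer contributes R = ln(r_out/r_in)/(2πkL); films add R = 1/(hA).
R_brass pipe wall = ln(229.7/225)/(2π×117×4.83) = 5.822×10^-6 K/W
R_cellular glass = ln(284.7/229.7)/(2π×0.0438×4.83) = 0.1615 K/W
R_outer film = 1/(h_o·2πr_oL) = 1/(16.7×2π×0.2847×4.83) = 0.006931 K/W
R_total = 0.1684 K/W
Q = ΔT/R_total = 175/0.1684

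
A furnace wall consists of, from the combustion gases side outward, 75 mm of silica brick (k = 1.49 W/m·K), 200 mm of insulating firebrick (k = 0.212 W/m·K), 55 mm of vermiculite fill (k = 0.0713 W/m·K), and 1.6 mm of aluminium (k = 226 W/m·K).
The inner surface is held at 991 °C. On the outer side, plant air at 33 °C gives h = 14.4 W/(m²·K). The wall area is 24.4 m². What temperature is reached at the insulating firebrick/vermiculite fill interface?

Model the wall as resistances in series:
R_silica brick = L/(kA) = 0.075/(1.49×24.4) = 0.002063 K/W
R_insulating firebrick = L/(kA) = 0.2/(0.212×24.4) = 0.03866 K/W
R_vermiculite fill = L/(kA) = 0.055/(0.0713×24.4) = 0.03161 K/W
R_aluminium = L/(kA) = 0.0016/(226×24.4) = 2.901×10^-7 K/W
R_outer film = 1/(h_o·A) = 1/(14.4×24.4) = 0.002846 K/W
R_total = 0.07519 K/W;  Q = ΔT/R_total = 958/0.07519 = 12740 W
T_interface = T_inner − Q·ΣR(inner→interface) = 991 − 12700×0.04073

T ≈ 472 °C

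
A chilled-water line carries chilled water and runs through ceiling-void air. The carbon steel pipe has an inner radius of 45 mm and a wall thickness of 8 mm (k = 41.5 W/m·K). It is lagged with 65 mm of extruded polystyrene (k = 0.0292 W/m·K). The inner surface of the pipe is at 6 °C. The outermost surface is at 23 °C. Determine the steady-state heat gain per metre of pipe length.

For a radial system each layer contributes R = ln(r_out/r_in)/(2πkL); films add R = 1/(hA).
R_carbon steel pipe wall = ln(53/45)/(2π×41.5×1) = 6.275×10^-4 K/W
R_extruded polystyrene = ln(118/53)/(2π×0.0292×1) = 4.363 K/W
R_total = 4.363 K/W
Q = ΔT/R_total = 17/4.363

q′ ≈ 3.9 W/m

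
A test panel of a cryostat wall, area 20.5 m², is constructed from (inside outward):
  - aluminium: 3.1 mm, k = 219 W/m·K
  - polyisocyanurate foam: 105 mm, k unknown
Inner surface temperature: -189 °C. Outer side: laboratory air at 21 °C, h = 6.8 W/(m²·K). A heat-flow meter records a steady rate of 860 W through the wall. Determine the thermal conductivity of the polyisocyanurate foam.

Thermal resistances in series:
R_aluminium = L/(kA) = 0.0031/(219×20.5) = 6.905×10^-7 K/W
R_outer film = 1/(h_o·A) = 1/(6.8×20.5) = 0.007174 K/W
Sum of known resistances R_other = 0.007174 K/W
Total R = ΔT/Q = 210/860 = 0.2442 K/W
R_polyisocyanurate foam = R_total − R_other = 0.237 K/W
k = L/(R·A) = 0.105/(0.237×20.5)

k ≈ 0.0216 W/(m·K)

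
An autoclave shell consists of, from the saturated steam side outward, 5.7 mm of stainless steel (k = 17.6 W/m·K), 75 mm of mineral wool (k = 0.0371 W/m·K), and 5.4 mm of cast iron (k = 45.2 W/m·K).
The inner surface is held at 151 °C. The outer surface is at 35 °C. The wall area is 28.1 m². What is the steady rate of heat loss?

Q ≈ 1610 W

Thermal resistances in series:
R_stainless steel = L/(kA) = 0.0057/(17.6×28.1) = 1.153×10^-5 K/W
R_mineral wool = L/(kA) = 0.075/(0.0371×28.1) = 0.07194 K/W
R_cast iron = L/(kA) = 0.0054/(45.2×28.1) = 4.252×10^-6 K/W
R_total = 0.07196 K/W
Q = ΔT / R_total = 116 / 0.07196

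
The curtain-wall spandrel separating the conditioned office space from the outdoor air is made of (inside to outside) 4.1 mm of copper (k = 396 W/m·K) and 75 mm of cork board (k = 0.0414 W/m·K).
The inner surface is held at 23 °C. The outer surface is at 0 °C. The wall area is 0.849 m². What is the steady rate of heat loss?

Q ≈ 10.8 W

Thermal resistances in series:
R_copper = L/(kA) = 0.0041/(396×0.849) = 1.219×10^-5 K/W
R_cork board = L/(kA) = 0.075/(0.0414×0.849) = 2.134 K/W
R_total = 2.134 K/W
Q = ΔT / R_total = 23 / 2.134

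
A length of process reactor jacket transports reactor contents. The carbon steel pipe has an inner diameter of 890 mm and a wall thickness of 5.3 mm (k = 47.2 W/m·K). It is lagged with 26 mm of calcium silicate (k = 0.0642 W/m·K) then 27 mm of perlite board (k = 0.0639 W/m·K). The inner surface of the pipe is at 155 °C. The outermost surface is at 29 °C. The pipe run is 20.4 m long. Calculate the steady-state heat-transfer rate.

Q ≈ 9300 W

For a radial system each layer contributes R = ln(r_out/r_in)/(2πkL); films add R = 1/(hA).
R_carbon steel pipe wall = ln(450.3/445)/(2π×47.2×20.4) = 1.957×10^-6 K/W
R_calcium silicate = ln(476.3/450.3)/(2π×0.0642×20.4) = 0.006822 K/W
R_perlite board = ln(503.3/476.3)/(2π×0.0639×20.4) = 0.006732 K/W
R_total = 0.01356 K/W
Q = ΔT/R_total = 126/0.01356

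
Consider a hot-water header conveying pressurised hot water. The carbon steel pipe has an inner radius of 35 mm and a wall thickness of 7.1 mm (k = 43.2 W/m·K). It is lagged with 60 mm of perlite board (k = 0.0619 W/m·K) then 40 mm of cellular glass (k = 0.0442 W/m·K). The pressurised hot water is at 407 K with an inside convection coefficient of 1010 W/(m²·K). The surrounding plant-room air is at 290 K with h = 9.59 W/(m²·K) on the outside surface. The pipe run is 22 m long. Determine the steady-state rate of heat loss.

Radial resistances (cylindrical: R_cond = ln(r_o/r_i)/(2πkL), R_conv = 1/(h·2πrL)):
R_inner film = 1/(h_i·2πr₁L) = 1/(1010×2π×0.035×22) = 2.046×10^-4 K/W
R_carbon steel pipe wall = ln(42.1/35)/(2π×43.2×22) = 3.093×10^-5 K/W
R_perlite board = ln(102.1/42.1)/(2π×0.0619×22) = 0.1035 K/W
R_cellular glass = ln(142.1/102.1)/(2π×0.0442×22) = 0.05411 K/W
R_outer film = 1/(h_o·2πr_oL) = 1/(9.59×2π×0.1421×22) = 0.005309 K/W
R_total = 0.1632 K/W
Q = ΔT/R_total = 117/0.1632

Q ≈ 717 W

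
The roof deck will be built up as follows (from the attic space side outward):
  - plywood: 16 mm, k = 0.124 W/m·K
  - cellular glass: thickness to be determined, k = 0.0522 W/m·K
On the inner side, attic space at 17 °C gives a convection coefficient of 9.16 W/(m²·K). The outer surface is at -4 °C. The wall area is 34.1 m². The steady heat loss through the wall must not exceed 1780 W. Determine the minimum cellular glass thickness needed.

Series thermal resistances:
R_inner film = 1/(h_i·A) = 1/(9.16×34.1) = 0.003201 K/W
R_plywood = L/(kA) = 0.016/(0.124×34.1) = 0.003784 K/W
Sum of the known resistances R_other = 0.006985 K/W
Required total resistance R_tot = ΔT/Q_allow = 21/1780 = 0.0118 K/W
R_cellular glass = R_tot − R_other = 0.004812 K/W
L = R·k·A = 0.004812×0.0522×34.1

L ≈ 8.57 mm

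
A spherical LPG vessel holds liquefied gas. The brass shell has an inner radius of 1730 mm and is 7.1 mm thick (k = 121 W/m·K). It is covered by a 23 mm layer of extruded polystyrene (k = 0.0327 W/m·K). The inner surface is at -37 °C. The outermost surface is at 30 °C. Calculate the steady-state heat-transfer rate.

Q ≈ 3660 W

Radial (spherical) resistances in series:
R_brass shell = (1/1.73 − 1/1.7371)/(4π×121) = 1.554×10^-6 K/W
R_extruded polystyrene = (1/1.7371 − 1/1.7601)/(4π×0.0327) = 0.01831 K/W
R_total = 0.01831 K/W
Q = ΔT/R_total = 67/0.01831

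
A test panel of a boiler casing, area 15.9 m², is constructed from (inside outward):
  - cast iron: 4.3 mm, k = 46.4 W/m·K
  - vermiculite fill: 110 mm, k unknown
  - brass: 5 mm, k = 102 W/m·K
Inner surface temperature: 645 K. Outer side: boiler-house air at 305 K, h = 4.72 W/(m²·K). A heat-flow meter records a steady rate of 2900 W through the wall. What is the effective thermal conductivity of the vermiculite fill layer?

k ≈ 0.0666 W/(m·K)

Thermal resistances in series:
R_cast iron = L/(kA) = 0.0043/(46.4×15.9) = 5.828×10^-6 K/W
R_brass = L/(kA) = 0.005/(102×15.9) = 3.083×10^-6 K/W
R_outer film = 1/(h_o·A) = 1/(4.72×15.9) = 0.01332 K/W
Sum of known resistances R_other = 0.01333 K/W
Total R = ΔT/Q = 340/2900 = 0.1172 K/W
R_vermiculite fill = R_total − R_other = 0.1039 K/W
k = L/(R·A) = 0.11/(0.1039×15.9)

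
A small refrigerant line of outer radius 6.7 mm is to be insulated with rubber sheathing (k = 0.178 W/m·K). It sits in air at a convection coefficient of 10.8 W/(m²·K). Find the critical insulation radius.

r_cr ≈ 16.5 mm

For a cylinder r_cr = k/h = 0.178/10.8
r_cr = 16.5 mm; since the bare radius (6.7 mm) is below r_cr, adding a thin layer of insulation will *increase* heat loss.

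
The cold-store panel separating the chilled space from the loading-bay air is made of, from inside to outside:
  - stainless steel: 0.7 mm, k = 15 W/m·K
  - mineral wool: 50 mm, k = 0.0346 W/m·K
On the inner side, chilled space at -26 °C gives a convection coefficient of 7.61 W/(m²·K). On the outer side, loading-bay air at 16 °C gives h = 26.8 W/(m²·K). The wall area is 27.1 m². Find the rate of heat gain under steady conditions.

Q ≈ 705 W

Model the wall as resistances in series:
R_inner film = 1/(h_i·A) = 1/(7.61×27.1) = 0.004849 K/W
R_stainless steel = L/(kA) = 0.0007/(15×27.1) = 1.722×10^-6 K/W
R_mineral wool = L/(kA) = 0.05/(0.0346×27.1) = 0.05332 K/W
R_outer film = 1/(h_o·A) = 1/(26.8×27.1) = 0.001377 K/W
R_total = 0.05955 K/W
Q = ΔT / R_total = 42 / 0.05955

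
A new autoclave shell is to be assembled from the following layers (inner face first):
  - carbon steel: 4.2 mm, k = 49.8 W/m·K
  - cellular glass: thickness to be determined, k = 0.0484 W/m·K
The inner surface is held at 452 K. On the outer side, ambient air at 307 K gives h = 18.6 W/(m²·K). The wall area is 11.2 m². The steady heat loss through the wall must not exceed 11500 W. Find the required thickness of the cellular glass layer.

L ≈ 4.23 mm

Treating each layer as a thermal resistance in series:
R_carbon steel = L/(kA) = 0.0042/(49.8×11.2) = 7.53×10^-6 K/W
R_outer film = 1/(h_o·A) = 1/(18.6×11.2) = 0.0048 K/W
Sum of the known resistances R_other = 0.004808 K/W
Required total resistance R_tot = ΔT/Q_allow = 145/11500 = 0.01261 K/W
R_cellular glass = R_tot − R_other = 0.007801 K/W
L = R·k·A = 0.007801×0.0484×11.2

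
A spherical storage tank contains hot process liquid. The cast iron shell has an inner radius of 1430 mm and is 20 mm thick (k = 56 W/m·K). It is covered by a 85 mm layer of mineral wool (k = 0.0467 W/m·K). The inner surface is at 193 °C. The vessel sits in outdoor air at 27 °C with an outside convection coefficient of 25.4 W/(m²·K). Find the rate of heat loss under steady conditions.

Q ≈ 2500 W

Radial (spherical) resistances in series:
R_cast iron shell = (1/1.43 − 1/1.45)/(4π×56) = 1.371×10^-5 K/W
R_mineral wool = (1/1.45 − 1/1.535)/(4π×0.0467) = 0.06508 K/W
R_outer film = 1/(h·4πr_o²) = 1/(25.4×4π×1.535²) = 0.00133 K/W
R_total = 0.06642 K/W
Q = ΔT/R_total = 166/0.06642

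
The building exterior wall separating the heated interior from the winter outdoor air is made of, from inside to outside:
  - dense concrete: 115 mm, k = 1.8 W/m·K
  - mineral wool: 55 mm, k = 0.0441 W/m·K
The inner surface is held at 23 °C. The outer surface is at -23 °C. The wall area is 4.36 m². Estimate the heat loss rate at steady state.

Using the resistance-network approach (series):
R_dense concrete = L/(kA) = 0.115/(1.8×4.36) = 0.01465 K/W
R_mineral wool = L/(kA) = 0.055/(0.0441×4.36) = 0.286 K/W
R_total = 0.3007 K/W
Q = ΔT / R_total = 46 / 0.3007

Q ≈ 153 W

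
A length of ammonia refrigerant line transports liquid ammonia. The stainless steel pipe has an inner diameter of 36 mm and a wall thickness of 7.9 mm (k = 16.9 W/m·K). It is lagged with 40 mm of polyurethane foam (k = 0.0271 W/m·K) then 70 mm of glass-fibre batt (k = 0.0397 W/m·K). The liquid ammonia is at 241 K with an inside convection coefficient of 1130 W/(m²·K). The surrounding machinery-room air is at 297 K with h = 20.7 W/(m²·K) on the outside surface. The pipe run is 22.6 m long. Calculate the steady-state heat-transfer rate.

Q ≈ 150 W

Per-layer cylindrical resistances, series-summed:
R_inner film = 1/(h_i·2πr₁L) = 1/(1130×2π×0.018×22.6) = 3.462×10^-4 K/W
R_stainless steel pipe wall = ln(25.9/18)/(2π×16.9×22.6) = 1.516×10^-4 K/W
R_polyurethane foam = ln(65.9/25.9)/(2π×0.0271×22.6) = 0.2427 K/W
R_glass-fibre batt = ln(135.9/65.9)/(2π×0.0397×22.6) = 0.1284 K/W
R_outer film = 1/(h_o·2πr_oL) = 1/(20.7×2π×0.1359×22.6) = 0.002503 K/W
R_total = 0.3741 K/W
Q = ΔT/R_total = 56/0.3741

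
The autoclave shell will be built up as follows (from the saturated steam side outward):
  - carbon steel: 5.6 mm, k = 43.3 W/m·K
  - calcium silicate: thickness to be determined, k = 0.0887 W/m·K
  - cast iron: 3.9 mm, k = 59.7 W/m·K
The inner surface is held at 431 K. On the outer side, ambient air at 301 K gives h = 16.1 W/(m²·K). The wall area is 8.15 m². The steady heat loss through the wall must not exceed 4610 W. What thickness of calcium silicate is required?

Model the wall as resistances in series:
R_carbon steel = L/(kA) = 0.0056/(43.3×8.15) = 1.587×10^-5 K/W
R_cast iron = L/(kA) = 0.0039/(59.7×8.15) = 8.016×10^-6 K/W
R_outer film = 1/(h_o·A) = 1/(16.1×8.15) = 0.007621 K/W
Sum of the known resistances R_other = 0.007645 K/W
Required total resistance R_tot = ΔT/Q_allow = 130/4610 = 0.0282 K/W
R_calcium silicate = R_tot − R_other = 0.02055 K/W
L = R·k·A = 0.02055×0.0887×8.15

L ≈ 14.9 mm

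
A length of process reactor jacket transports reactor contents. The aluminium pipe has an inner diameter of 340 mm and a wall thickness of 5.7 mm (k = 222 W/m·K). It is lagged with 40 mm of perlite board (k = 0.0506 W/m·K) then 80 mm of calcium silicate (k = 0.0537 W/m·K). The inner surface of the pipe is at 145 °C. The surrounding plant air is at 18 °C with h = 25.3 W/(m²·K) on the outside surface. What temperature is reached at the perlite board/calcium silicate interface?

For a radial system each layer contributes R = ln(r_out/r_in)/(2πkL); films add R = 1/(hA).
R_aluminium pipe wall = ln(175.7/170)/(2π×222×1) = 2.364×10^-5 K/W
R_perlite board = ln(215.7/175.7)/(2π×0.0506×1) = 0.6451 K/W
R_calcium silicate = ln(295.7/215.7)/(2π×0.0537×1) = 0.9349 K/W
R_outer film = 1/(h_o·2πr_oL) = 1/(25.3×2π×0.2957×1) = 0.02127 K/W
R_total = 1.601 K/W
Q = ΔT/R_total = 127/1.601
Q = 79.3 W/m
T_interface = T_inner − Q·ΣR(inner→interface) = 145 − 79.3×0.6452

T ≈ 93.8 °C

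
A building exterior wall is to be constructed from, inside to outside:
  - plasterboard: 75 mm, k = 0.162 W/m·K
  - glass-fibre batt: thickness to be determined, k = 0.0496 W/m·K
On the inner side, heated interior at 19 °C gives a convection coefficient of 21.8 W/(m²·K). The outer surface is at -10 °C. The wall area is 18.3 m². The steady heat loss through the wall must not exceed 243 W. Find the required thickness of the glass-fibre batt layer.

Series thermal resistances:
R_inner film = 1/(h_i·A) = 1/(21.8×18.3) = 0.002507 K/W
R_plasterboard = L/(kA) = 0.075/(0.162×18.3) = 0.0253 K/W
Sum of the known resistances R_other = 0.02781 K/W
Required total resistance R_tot = ΔT/Q_allow = 29/243 = 0.1193 K/W
R_glass-fibre batt = R_tot − R_other = 0.09154 K/W
L = R·k·A = 0.09154×0.0496×18.3

L ≈ 83.1 mm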